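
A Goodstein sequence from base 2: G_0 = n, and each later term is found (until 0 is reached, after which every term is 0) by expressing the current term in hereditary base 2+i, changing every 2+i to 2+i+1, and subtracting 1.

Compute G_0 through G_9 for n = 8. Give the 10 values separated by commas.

G_0 = 8. HB_2(8) = 2^(2 + 1). Bump = 81. G_1 = 80.
G_1 = 80. HB_3(80) = 2·3^3 + 2·3^2 + 2·3 + 2. Bump = 554. G_2 = 553.
G_2 = 553. HB_4(553) = 2·4^4 + 2·4^2 + 2·4 + 1. Bump = 6311. G_3 = 6310.
G_3 = 6310. HB_5(6310) = 2·5^5 + 2·5^2 + 2·5. Bump = 93396. G_4 = 93395.
G_4 = 93395. HB_6(93395) = 2·6^6 + 2·6^2 + 6 + 5. Bump = 1647196. G_5 = 1647195.
G_5 = 1647195. HB_7(1647195) = 2·7^7 + 2·7^2 + 7 + 4. Bump = 33554572. G_6 = 33554571.
G_6 = 33554571. HB_8(33554571) = 2·8^8 + 2·8^2 + 8 + 3. Bump = 774841152. G_7 = 774841151.
G_7 = 774841151. HB_9(774841151) = 2·9^9 + 2·9^2 + 9 + 2. Bump = 20000000212. G_8 = 20000000211.
G_8 = 20000000211. HB_10(20000000211) = 2·10^10 + 2·10^2 + 10 + 1. Bump = 570623341476. G_9 = 570623341475.

8, 80, 553, 6310, 93395, 1647195, 33554571, 774841151, 20000000211, 570623341475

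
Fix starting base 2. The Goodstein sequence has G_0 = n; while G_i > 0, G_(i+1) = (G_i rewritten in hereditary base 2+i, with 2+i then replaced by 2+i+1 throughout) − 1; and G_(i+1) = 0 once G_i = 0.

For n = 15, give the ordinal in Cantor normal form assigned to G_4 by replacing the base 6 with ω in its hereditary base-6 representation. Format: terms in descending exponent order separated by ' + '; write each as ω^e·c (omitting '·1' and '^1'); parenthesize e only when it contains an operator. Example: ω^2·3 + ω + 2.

ω^(ω + 1) + ω^ω + 1

(0) 15|_2 = 2^(2 + 1) + 2^2 + 2 + 1 ↦ 3^(3 + 1) + 3^3 + 3 + 1|_3 = 112 ⇒ 111
(1) 111|_3 = 3^(3 + 1) + 3^3 + 3 ↦ 4^(4 + 1) + 4^4 + 4|_4 = 1284 ⇒ 1283
(2) 1283|_4 = 4^(4 + 1) + 4^4 + 3 ↦ 5^(5 + 1) + 5^5 + 3|_5 = 18753 ⇒ 18752
(3) 18752|_5 = 5^(5 + 1) + 5^5 + 2 ↦ 6^(6 + 1) + 6^6 + 2|_6 = 326594 ⇒ 326593
(4) 326593|_6 = 6^(6 + 1) + 6^6 + 1 ↦ 7^(7 + 1) + 7^7 + 1|_7 = 6588345 ⇒ 6588344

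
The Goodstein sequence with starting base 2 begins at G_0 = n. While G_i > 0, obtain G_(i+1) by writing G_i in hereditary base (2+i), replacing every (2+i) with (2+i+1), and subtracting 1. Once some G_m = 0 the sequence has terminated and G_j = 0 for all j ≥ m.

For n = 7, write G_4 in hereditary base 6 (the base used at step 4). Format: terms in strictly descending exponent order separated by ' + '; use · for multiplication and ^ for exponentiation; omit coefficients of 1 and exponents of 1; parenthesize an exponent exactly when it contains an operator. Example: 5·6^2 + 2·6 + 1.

6^6 + 1

step 0: 7 = 2^2 + 2 + 1; sub 3 for 2: 3^3 + 3 + 1; = 31; G_1 = 31−1 = 30
step 1: 30 = 3^3 + 3; sub 4 for 3: 4^4 + 4; = 260; G_2 = 260−1 = 259
step 2: 259 = 4^4 + 3; sub 5 for 4: 5^5 + 3; = 3128; G_3 = 3128−1 = 3127
step 3: 3127 = 5^5 + 2; sub 6 for 5: 6^6 + 2; = 46658; G_4 = 46658−1 = 46657
step 4: 46657 = 6^6 + 1; sub 7 for 6: 7^7 + 1; = 823544; G_5 = 823544−1 = 823543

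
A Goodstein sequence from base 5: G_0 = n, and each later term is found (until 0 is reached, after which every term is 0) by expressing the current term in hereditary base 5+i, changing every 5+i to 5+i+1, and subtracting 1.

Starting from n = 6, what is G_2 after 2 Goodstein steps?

6

6 —HB5→ 5 + 1 —bump→ 6 + 1 = 7 —(−1)→ 6
6 —HB6→ 6 —bump→ 7 = 7 —(−1)→ 6
6 —HB7→ 6 —bump→ 6 = 6 —(−1)→ 5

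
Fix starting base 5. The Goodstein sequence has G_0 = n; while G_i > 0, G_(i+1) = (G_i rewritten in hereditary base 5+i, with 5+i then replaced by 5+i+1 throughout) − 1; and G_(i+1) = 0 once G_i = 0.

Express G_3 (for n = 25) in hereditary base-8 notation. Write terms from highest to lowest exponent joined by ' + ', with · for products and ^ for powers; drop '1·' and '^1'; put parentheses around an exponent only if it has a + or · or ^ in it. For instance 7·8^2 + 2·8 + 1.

G_0 = 25. HB_5(25) = 5^2. Bump = 36. G_1 = 35.
G_1 = 35. HB_6(35) = 5·6 + 5. Bump = 40. G_2 = 39.
G_2 = 39. HB_7(39) = 5·7 + 4. Bump = 44. G_3 = 43.
G_3 = 43. HB_8(43) = 5·8 + 3. Bump = 48. G_4 = 47.

5·8 + 3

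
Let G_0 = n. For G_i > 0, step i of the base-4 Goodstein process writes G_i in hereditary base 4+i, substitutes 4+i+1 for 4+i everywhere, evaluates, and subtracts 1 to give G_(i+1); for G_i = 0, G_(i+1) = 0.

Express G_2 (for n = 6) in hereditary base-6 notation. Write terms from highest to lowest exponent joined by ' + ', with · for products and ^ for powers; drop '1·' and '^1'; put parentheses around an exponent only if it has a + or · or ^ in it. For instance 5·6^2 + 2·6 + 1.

6

G_0=6  [base 4] 4 + 2  →[4↦5]→  5 + 2 = 7  −1 ⇒ G_1=6
G_1=6  [base 5] 5 + 1  →[5↦6]→  6 + 1 = 7  −1 ⇒ G_2=6
G_2=6  [base 6] 6  →[6↦7]→  7 = 7  −1 ⇒ G_3=6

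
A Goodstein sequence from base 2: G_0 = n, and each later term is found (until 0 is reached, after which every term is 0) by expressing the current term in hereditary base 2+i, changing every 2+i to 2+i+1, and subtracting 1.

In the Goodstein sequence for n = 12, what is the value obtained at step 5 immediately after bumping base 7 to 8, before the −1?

134217868

G_0=12  [base 2] 2^(2 + 1) + 2^2  →[2↦3]→  3^(3 + 1) + 3^3 = 108  −1 ⇒ G_1=107
G_1=107  [base 3] 3^(3 + 1) + 2·3^2 + 2·3 + 2  →[3↦4]→  4^(4 + 1) + 2·4^2 + 2·4 + 2 = 1066  −1 ⇒ G_2=1065
G_2=1065  [base 4] 4^(4 + 1) + 2·4^2 + 2·4 + 1  →[4↦5]→  5^(5 + 1) + 2·5^2 + 2·5 + 1 = 15686  −1 ⇒ G_3=15685
G_3=15685  [base 5] 5^(5 + 1) + 2·5^2 + 2·5  →[5↦6]→  6^(6 + 1) + 2·6^2 + 2·6 = 280020  −1 ⇒ G_4=280019
G_4=280019  [base 6] 6^(6 + 1) + 2·6^2 + 6 + 5  →[6↦7]→  7^(7 + 1) + 2·7^2 + 7 + 5 = 5764911  −1 ⇒ G_5=5764910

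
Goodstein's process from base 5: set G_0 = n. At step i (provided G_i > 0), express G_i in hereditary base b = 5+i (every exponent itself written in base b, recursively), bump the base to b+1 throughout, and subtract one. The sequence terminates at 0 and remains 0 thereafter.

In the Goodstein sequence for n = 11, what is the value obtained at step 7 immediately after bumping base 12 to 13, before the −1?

step 0: 11 = 2·5 + 1; sub 6 for 5: 2·6 + 1; = 13; G_1 = 13−1 = 12
step 1: 12 = 2·6; sub 7 for 6: 2·7; = 14; G_2 = 14−1 = 13
step 2: 13 = 7 + 6; sub 8 for 7: 8 + 6; = 14; G_3 = 14−1 = 13
step 3: 13 = 8 + 5; sub 9 for 8: 9 + 5; = 14; G_4 = 14−1 = 13
step 4: 13 = 9 + 4; sub 10 for 9: 10 + 4; = 14; G_5 = 14−1 = 13
step 5: 13 = 10 + 3; sub 11 for 10: 11 + 3; = 14; G_6 = 14−1 = 13
step 6: 13 = 11 + 2; sub 12 for 11: 12 + 2; = 14; G_7 = 14−1 = 13
step 7: 13 = 12 + 1; sub 13 for 12: 13 + 1; = 14; G_8 = 14−1 = 13

14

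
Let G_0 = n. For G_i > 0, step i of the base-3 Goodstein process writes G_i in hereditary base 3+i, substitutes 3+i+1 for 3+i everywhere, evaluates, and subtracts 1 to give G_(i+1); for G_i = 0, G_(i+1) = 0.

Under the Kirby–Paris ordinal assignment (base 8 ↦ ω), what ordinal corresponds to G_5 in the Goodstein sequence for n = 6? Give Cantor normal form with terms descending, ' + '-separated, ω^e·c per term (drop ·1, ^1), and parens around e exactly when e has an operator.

7

6 —HB3→ 2·3 —bump→ 2·4 = 8 —(−1)→ 7
7 —HB4→ 4 + 3 —bump→ 5 + 3 = 8 —(−1)→ 7
7 —HB5→ 5 + 2 —bump→ 6 + 2 = 8 —(−1)→ 7
7 —HB6→ 6 + 1 —bump→ 7 + 1 = 8 —(−1)→ 7
7 —HB7→ 7 —bump→ 8 = 8 —(−1)→ 7
7 —HB8→ 7 —bump→ 7 = 7 —(−1)→ 6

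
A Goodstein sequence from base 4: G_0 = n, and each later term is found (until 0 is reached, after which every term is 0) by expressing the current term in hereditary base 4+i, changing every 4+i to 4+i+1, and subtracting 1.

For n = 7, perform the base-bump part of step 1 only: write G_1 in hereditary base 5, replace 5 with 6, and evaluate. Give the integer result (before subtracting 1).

(0) 7|_4 = 4 + 3 ↦ 5 + 3|_5 = 8 ⇒ 7
(1) 7|_5 = 5 + 2 ↦ 6 + 2|_6 = 8 ⇒ 7

8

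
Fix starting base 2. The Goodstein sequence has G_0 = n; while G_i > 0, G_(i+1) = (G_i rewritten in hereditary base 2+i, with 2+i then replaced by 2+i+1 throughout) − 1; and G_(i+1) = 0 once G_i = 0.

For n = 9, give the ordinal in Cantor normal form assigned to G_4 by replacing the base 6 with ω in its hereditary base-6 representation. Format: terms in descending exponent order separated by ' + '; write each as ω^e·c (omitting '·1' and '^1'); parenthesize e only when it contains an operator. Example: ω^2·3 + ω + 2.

G_0=9  [base 2] 2^(2 + 1) + 1  →[2↦3]→  3^(3 + 1) + 1 = 82  −1 ⇒ G_1=81
G_1=81  [base 3] 3^(3 + 1)  →[3↦4]→  4^(4 + 1) = 1024  −1 ⇒ G_2=1023
G_2=1023  [base 4] 3·4^4 + 3·4^3 + 3·4^2 + 3·4 + 3  →[4↦5]→  3·5^5 + 3·5^3 + 3·5^2 + 3·5 + 3 = 9843  −1 ⇒ G_3=9842
G_3=9842  [base 5] 3·5^5 + 3·5^3 + 3·5^2 + 3·5 + 2  →[5↦6]→  3·6^6 + 3·6^3 + 3·6^2 + 3·6 + 2 = 140744  −1 ⇒ G_4=140743
G_4=140743  [base 6] 3·6^6 + 3·6^3 + 3·6^2 + 3·6 + 1  →[6↦7]→  3·7^7 + 3·7^3 + 3·7^2 + 3·7 + 1 = 2471827  −1 ⇒ G_5=2471826

ω^ω·3 + ω^3·3 + ω^2·3 + ω·3 + 1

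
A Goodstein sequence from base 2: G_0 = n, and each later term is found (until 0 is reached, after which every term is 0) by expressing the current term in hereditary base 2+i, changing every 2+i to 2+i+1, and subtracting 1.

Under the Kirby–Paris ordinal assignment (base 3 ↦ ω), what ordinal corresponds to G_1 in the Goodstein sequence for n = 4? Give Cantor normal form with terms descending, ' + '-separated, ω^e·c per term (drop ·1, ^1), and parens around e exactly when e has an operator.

step 0: 4 = 2^2; sub 3 for 2: 3^3; = 27; G_1 = 27−1 = 26
step 1: 26 = 2·3^2 + 2·3 + 2; sub 4 for 3: 2·4^2 + 2·4 + 2; = 42; G_2 = 42−1 = 41

ω^2·2 + ω·2 + 2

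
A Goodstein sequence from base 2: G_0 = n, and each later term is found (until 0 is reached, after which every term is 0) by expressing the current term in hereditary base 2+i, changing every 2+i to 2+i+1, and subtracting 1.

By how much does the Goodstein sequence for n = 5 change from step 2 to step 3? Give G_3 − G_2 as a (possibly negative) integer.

G_0=5  [base 2] 2^2 + 1  →[2↦3]→  3^3 + 1 = 28  −1 ⇒ G_1=27
G_1=27  [base 3] 3^3  →[3↦4]→  4^4 = 256  −1 ⇒ G_2=255
G_2=255  [base 4] 3·4^3 + 3·4^2 + 3·4 + 3  →[4↦5]→  3·5^3 + 3·5^2 + 3·5 + 3 = 468  −1 ⇒ G_3=467

212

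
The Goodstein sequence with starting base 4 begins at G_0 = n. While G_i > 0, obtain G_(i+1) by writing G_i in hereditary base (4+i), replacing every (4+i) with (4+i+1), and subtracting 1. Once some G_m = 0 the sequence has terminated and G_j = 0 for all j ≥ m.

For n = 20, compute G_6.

99

G_0 = 20. HB_4(20) = 4^2 + 4. Bump = 30. G_1 = 29.
G_1 = 29. HB_5(29) = 5^2 + 4. Bump = 40. G_2 = 39.
G_2 = 39. HB_6(39) = 6^2 + 3. Bump = 52. G_3 = 51.
G_3 = 51. HB_7(51) = 7^2 + 2. Bump = 66. G_4 = 65.
G_4 = 65. HB_8(65) = 8^2 + 1. Bump = 82. G_5 = 81.
G_5 = 81. HB_9(81) = 9^2. Bump = 100. G_6 = 99.
G_6 = 99. HB_10(99) = 9·10 + 9. Bump = 108. G_7 = 107.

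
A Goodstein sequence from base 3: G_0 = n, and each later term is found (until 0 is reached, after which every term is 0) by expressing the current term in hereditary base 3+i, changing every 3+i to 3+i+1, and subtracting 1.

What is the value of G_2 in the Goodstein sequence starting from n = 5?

base 3: 5 = 3 + 2; at 4: 4 + 2 = 6; next = 5
base 4: 5 = 4 + 1; at 5: 5 + 1 = 6; next = 5
base 5: 5 = 5; at 6: 6 = 6; next = 5

5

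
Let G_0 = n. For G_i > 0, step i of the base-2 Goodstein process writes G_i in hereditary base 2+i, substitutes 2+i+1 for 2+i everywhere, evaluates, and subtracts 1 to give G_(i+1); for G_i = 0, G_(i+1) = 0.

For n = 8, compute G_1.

8 —HB2→ 2^(2 + 1) —bump→ 3^(3 + 1) = 81 —(−1)→ 80
80 —HB3→ 2·3^3 + 2·3^2 + 2·3 + 2 —bump→ 2·4^4 + 2·4^2 + 2·4 + 2 = 554 —(−1)→ 553

80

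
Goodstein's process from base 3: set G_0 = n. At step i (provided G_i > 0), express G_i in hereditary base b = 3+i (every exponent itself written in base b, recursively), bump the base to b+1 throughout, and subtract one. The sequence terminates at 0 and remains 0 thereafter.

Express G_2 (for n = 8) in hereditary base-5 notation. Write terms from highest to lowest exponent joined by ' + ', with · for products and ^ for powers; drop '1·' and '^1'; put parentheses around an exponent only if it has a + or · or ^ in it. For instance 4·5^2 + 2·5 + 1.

G_0 = 8. HB_3(8) = 2·3 + 2. Bump = 10. G_1 = 9.
G_1 = 9. HB_4(9) = 2·4 + 1. Bump = 11. G_2 = 10.
G_2 = 10. HB_5(10) = 2·5. Bump = 12. G_3 = 11.

2·5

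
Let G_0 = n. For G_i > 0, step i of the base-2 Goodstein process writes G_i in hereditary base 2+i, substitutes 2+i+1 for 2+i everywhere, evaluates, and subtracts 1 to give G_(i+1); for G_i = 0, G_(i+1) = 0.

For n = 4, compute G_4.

83

i=0: 4 = 2^2 (b=2); 2→3: 3^3 = 27; 27−1 = 26
i=1: 26 = 2·3^2 + 2·3 + 2 (b=3); 3→4: 2·4^2 + 2·4 + 2 = 42; 42−1 = 41
i=2: 41 = 2·4^2 + 2·4 + 1 (b=4); 4→5: 2·5^2 + 2·5 + 1 = 61; 61−1 = 60
i=3: 60 = 2·5^2 + 2·5 (b=5); 5→6: 2·6^2 + 2·6 = 84; 84−1 = 83
i=4: 83 = 2·6^2 + 6 + 5 (b=6); 6→7: 2·7^2 + 7 + 5 = 110; 110−1 = 109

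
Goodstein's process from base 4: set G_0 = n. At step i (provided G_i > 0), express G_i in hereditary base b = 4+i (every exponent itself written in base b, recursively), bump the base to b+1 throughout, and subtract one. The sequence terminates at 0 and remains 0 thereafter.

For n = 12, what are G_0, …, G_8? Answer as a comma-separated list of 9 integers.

12, 14, 15, 16, 17, 18, 19, 19, 19

step 0: 12 = 3·4; sub 5 for 4: 3·5; = 15; G_1 = 15−1 = 14
step 1: 14 = 2·5 + 4; sub 6 for 5: 2·6 + 4; = 16; G_2 = 16−1 = 15
step 2: 15 = 2·6 + 3; sub 7 for 6: 2·7 + 3; = 17; G_3 = 17−1 = 16
step 3: 16 = 2·7 + 2; sub 8 for 7: 2·8 + 2; = 18; G_4 = 18−1 = 17
step 4: 17 = 2·8 + 1; sub 9 for 8: 2·9 + 1; = 19; G_5 = 19−1 = 18
step 5: 18 = 2·9; sub 10 for 9: 2·10; = 20; G_6 = 20−1 = 19
step 6: 19 = 10 + 9; sub 11 for 10: 11 + 9; = 20; G_7 = 20−1 = 19
step 7: 19 = 11 + 8; sub 12 for 11: 12 + 8; = 20; G_8 = 20−1 = 19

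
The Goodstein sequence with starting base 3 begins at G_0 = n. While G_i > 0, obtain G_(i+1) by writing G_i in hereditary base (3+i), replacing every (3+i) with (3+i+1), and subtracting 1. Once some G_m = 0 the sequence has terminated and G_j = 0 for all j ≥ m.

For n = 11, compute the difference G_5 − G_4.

i=0: 11 = 3^2 + 2 (b=3); 3→4: 4^2 + 2 = 18; 18−1 = 17
i=1: 17 = 4^2 + 1 (b=4); 4→5: 5^2 + 1 = 26; 26−1 = 25
i=2: 25 = 5^2 (b=5); 5→6: 6^2 = 36; 36−1 = 35
i=3: 35 = 5·6 + 5 (b=6); 6→7: 5·7 + 5 = 40; 40−1 = 39
i=4: 39 = 5·7 + 4 (b=7); 7→8: 5·8 + 4 = 44; 44−1 = 43

4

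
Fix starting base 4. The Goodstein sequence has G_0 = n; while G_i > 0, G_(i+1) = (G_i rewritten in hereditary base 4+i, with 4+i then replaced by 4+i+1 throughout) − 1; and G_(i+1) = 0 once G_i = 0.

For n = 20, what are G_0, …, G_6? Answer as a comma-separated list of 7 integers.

20, 29, 39, 51, 65, 81, 99

step 0: 20 = 4^2 + 4; sub 5 for 4: 5^2 + 5; = 30; G_1 = 30−1 = 29
step 1: 29 = 5^2 + 4; sub 6 for 5: 6^2 + 4; = 40; G_2 = 40−1 = 39
step 2: 39 = 6^2 + 3; sub 7 for 6: 7^2 + 3; = 52; G_3 = 52−1 = 51
step 3: 51 = 7^2 + 2; sub 8 for 7: 8^2 + 2; = 66; G_4 = 66−1 = 65
step 4: 65 = 8^2 + 1; sub 9 for 8: 9^2 + 1; = 82; G_5 = 82−1 = 81
step 5: 81 = 9^2; sub 10 for 9: 10^2; = 100; G_6 = 100−1 = 99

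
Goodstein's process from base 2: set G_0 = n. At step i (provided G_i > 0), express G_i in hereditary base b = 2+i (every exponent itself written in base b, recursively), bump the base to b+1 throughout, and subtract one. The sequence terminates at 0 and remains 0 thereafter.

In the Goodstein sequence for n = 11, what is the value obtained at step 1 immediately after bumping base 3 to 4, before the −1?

i=0: 11 = 2^(2 + 1) + 2 + 1 (b=2); 2→3: 3^(3 + 1) + 3 + 1 = 85; 85−1 = 84
i=1: 84 = 3^(3 + 1) + 3 (b=3); 3→4: 4^(4 + 1) + 4 = 1028; 1028−1 = 1027

1028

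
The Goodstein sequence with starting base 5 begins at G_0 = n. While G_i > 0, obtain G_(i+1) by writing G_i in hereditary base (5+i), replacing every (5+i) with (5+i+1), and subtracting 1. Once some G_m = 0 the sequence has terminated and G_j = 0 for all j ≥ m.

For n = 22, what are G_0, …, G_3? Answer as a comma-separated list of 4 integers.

22, 25, 28, 31

(0) 22|_5 = 4·5 + 2 ↦ 4·6 + 2|_6 = 26 ⇒ 25
(1) 25|_6 = 4·6 + 1 ↦ 4·7 + 1|_7 = 29 ⇒ 28
(2) 28|_7 = 4·7 ↦ 4·8|_8 = 32 ⇒ 31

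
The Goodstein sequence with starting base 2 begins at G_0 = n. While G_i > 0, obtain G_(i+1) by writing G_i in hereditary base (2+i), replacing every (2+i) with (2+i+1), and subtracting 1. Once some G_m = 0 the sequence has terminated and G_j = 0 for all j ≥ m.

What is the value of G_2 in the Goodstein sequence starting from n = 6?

257

(0) 6|_2 = 2^2 + 2 ↦ 3^3 + 3|_3 = 30 ⇒ 29
(1) 29|_3 = 3^3 + 2 ↦ 4^4 + 2|_4 = 258 ⇒ 257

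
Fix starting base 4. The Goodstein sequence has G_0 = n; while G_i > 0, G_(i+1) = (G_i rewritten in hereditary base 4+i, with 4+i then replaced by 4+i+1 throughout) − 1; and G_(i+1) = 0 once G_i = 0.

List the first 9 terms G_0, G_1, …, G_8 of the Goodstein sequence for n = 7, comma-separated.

step 0: 7 = 4 + 3; sub 5 for 4: 5 + 3; = 8; G_1 = 8−1 = 7
step 1: 7 = 5 + 2; sub 6 for 5: 6 + 2; = 8; G_2 = 8−1 = 7
step 2: 7 = 6 + 1; sub 7 for 6: 7 + 1; = 8; G_3 = 8−1 = 7
step 3: 7 = 7; sub 8 for 7: 8; = 8; G_4 = 8−1 = 7
step 4: 7 = 7; sub 9 for 8: 7; = 7; G_5 = 7−1 = 6
step 5: 6 = 6; sub 10 for 9: 6; = 6; G_6 = 6−1 = 5
step 6: 5 = 5; sub 11 for 10: 5; = 5; G_7 = 5−1 = 4
step 7: 4 = 4; sub 12 for 11: 4; = 4; G_8 = 4−1 = 3

7, 7, 7, 7, 7, 6, 5, 4, 3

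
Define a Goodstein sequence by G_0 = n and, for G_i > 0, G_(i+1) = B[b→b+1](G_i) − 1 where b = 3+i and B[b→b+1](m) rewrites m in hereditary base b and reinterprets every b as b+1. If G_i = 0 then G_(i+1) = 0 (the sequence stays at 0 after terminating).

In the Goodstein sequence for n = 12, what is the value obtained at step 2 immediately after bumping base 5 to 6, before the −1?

G_0 = 12. HB_3(12) = 3^2 + 3. Bump = 20. G_1 = 19.
G_1 = 19. HB_4(19) = 4^2 + 3. Bump = 28. G_2 = 27.
G_2 = 27. HB_5(27) = 5^2 + 2. Bump = 38. G_3 = 37.

38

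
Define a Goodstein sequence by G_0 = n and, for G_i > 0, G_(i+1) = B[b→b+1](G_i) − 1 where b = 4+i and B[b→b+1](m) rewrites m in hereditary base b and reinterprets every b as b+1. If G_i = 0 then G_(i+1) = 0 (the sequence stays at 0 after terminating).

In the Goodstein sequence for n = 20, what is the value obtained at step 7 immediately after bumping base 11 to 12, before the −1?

116

G_0=20  [base 4] 4^2 + 4  →[4↦5]→  5^2 + 5 = 30  −1 ⇒ G_1=29
G_1=29  [base 5] 5^2 + 4  →[5↦6]→  6^2 + 4 = 40  −1 ⇒ G_2=39
G_2=39  [base 6] 6^2 + 3  →[6↦7]→  7^2 + 3 = 52  −1 ⇒ G_3=51
G_3=51  [base 7] 7^2 + 2  →[7↦8]→  8^2 + 2 = 66  −1 ⇒ G_4=65
G_4=65  [base 8] 8^2 + 1  →[8↦9]→  9^2 + 1 = 82  −1 ⇒ G_5=81
G_5=81  [base 9] 9^2  →[9↦10]→  10^2 = 100  −1 ⇒ G_6=99
G_6=99  [base 10] 9·10 + 9  →[10↦11]→  9·11 + 9 = 108  −1 ⇒ G_7=107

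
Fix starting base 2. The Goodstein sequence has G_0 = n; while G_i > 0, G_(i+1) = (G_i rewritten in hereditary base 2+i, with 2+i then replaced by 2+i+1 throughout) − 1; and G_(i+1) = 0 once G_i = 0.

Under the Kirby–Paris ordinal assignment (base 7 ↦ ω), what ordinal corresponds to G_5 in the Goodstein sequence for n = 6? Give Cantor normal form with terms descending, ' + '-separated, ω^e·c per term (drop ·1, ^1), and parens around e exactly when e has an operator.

6 —HB2→ 2^2 + 2 —bump→ 3^3 + 3 = 30 —(−1)→ 29
29 —HB3→ 3^3 + 2 —bump→ 4^4 + 2 = 258 —(−1)→ 257
257 —HB4→ 4^4 + 1 —bump→ 5^5 + 1 = 3126 —(−1)→ 3125
3125 —HB5→ 5^5 —bump→ 6^6 = 46656 —(−1)→ 46655
46655 —HB6→ 5·6^5 + 5·6^4 + 5·6^3 + 5·6^2 + 5·6 + 5 —bump→ 5·7^5 + 5·7^4 + 5·7^3 + 5·7^2 + 5·7 + 5 = 98040 —(−1)→ 98039
98039 —HB7→ 5·7^5 + 5·7^4 + 5·7^3 + 5·7^2 + 5·7 + 4 —bump→ 5·8^5 + 5·8^4 + 5·8^3 + 5·8^2 + 5·8 + 4 = 187244 —(−1)→ 187243

ω^5·5 + ω^4·5 + ω^3·5 + ω^2·5 + ω·5 + 4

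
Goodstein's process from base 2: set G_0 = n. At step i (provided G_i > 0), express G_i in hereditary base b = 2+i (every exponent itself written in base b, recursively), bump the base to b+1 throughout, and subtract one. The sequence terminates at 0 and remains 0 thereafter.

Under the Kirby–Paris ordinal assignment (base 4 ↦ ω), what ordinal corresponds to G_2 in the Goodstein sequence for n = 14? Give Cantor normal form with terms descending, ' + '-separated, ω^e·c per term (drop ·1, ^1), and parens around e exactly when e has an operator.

ω^(ω + 1) + ω^ω + 1

i=0: 14 = 2^(2 + 1) + 2^2 + 2 (b=2); 2→3: 3^(3 + 1) + 3^3 + 3 = 111; 111−1 = 110
i=1: 110 = 3^(3 + 1) + 3^3 + 2 (b=3); 3→4: 4^(4 + 1) + 4^4 + 2 = 1282; 1282−1 = 1281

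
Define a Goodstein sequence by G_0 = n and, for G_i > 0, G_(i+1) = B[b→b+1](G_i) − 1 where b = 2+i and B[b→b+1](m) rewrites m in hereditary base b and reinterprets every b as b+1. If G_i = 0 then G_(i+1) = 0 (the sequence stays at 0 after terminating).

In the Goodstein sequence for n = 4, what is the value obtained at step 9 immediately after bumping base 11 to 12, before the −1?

i=0: 4 = 2^2 (b=2); 2→3: 3^3 = 27; 27−1 = 26
i=1: 26 = 2·3^2 + 2·3 + 2 (b=3); 3→4: 2·4^2 + 2·4 + 2 = 42; 42−1 = 41
i=2: 41 = 2·4^2 + 2·4 + 1 (b=4); 4→5: 2·5^2 + 2·5 + 1 = 61; 61−1 = 60
i=3: 60 = 2·5^2 + 2·5 (b=5); 5→6: 2·6^2 + 2·6 = 84; 84−1 = 83
i=4: 83 = 2·6^2 + 6 + 5 (b=6); 6→7: 2·7^2 + 7 + 5 = 110; 110−1 = 109
i=5: 109 = 2·7^2 + 7 + 4 (b=7); 7→8: 2·8^2 + 8 + 4 = 140; 140−1 = 139
i=6: 139 = 2·8^2 + 8 + 3 (b=8); 8→9: 2·9^2 + 9 + 3 = 174; 174−1 = 173
i=7: 173 = 2·9^2 + 9 + 2 (b=9); 9→10: 2·10^2 + 10 + 2 = 212; 212−1 = 211
i=8: 211 = 2·10^2 + 10 + 1 (b=10); 10→11: 2·11^2 + 11 + 1 = 254; 254−1 = 253

300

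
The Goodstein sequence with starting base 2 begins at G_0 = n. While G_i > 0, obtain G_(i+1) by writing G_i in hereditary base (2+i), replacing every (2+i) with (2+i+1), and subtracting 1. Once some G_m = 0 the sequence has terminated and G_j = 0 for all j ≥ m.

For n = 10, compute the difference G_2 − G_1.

(0) 10|_2 = 2^(2 + 1) + 2 ↦ 3^(3 + 1) + 3|_3 = 84 ⇒ 83
(1) 83|_3 = 3^(3 + 1) + 2 ↦ 4^(4 + 1) + 2|_4 = 1026 ⇒ 1025

942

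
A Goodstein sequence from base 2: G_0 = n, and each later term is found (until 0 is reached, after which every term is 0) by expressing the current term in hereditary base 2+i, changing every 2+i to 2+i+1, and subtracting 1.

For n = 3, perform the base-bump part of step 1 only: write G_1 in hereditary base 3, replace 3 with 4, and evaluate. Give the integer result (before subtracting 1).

4

i=0: 3 = 2 + 1 (b=2); 2→3: 3 + 1 = 4; 4−1 = 3
i=1: 3 = 3 (b=3); 3→4: 4 = 4; 4−1 = 3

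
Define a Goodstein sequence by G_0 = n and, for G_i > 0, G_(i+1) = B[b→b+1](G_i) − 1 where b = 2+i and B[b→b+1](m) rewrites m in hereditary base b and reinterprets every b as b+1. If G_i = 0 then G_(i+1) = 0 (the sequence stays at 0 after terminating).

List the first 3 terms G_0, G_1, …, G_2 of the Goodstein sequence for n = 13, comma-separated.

(0) 13|_2 = 2^(2 + 1) + 2^2 + 1 ↦ 3^(3 + 1) + 3^3 + 1|_3 = 109 ⇒ 108
(1) 108|_3 = 3^(3 + 1) + 3^3 ↦ 4^(4 + 1) + 4^4|_4 = 1280 ⇒ 1279

13, 108, 1279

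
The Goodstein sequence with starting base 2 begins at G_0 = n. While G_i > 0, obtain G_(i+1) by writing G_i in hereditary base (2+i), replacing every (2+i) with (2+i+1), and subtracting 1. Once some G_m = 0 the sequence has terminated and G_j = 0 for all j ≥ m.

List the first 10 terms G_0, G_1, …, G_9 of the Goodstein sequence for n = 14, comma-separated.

14 —HB2→ 2^(2 + 1) + 2^2 + 2 —bump→ 3^(3 + 1) + 3^3 + 3 = 111 —(−1)→ 110
110 —HB3→ 3^(3 + 1) + 3^3 + 2 —bump→ 4^(4 + 1) + 4^4 + 2 = 1282 —(−1)→ 1281
1281 —HB4→ 4^(4 + 1) + 4^4 + 1 —bump→ 5^(5 + 1) + 5^5 + 1 = 18751 —(−1)→ 18750
18750 —HB5→ 5^(5 + 1) + 5^5 —bump→ 6^(6 + 1) + 6^6 = 326592 —(−1)→ 326591
326591 —HB6→ 6^(6 + 1) + 5·6^5 + 5·6^4 + 5·6^3 + 5·6^2 + 5·6 + 5 —bump→ 7^(7 + 1) + 5·7^5 + 5·7^4 + 5·7^3 + 5·7^2 + 5·7 + 5 = 5862841 —(−1)→ 5862840
5862840 —HB7→ 7^(7 + 1) + 5·7^5 + 5·7^4 + 5·7^3 + 5·7^2 + 5·7 + 4 —bump→ 8^(8 + 1) + 5·8^5 + 5·8^4 + 5·8^3 + 5·8^2 + 5·8 + 4 = 134404972 —(−1)→ 134404971
134404971 —HB8→ 8^(8 + 1) + 5·8^5 + 5·8^4 + 5·8^3 + 5·8^2 + 5·8 + 3 —bump→ 9^(9 + 1) + 5·9^5 + 5·9^4 + 5·9^3 + 5·9^2 + 5·9 + 3 = 3487116549 —(−1)→ 3487116548
3487116548 —HB9→ 9^(9 + 1) + 5·9^5 + 5·9^4 + 5·9^3 + 5·9^2 + 5·9 + 2 —bump→ 10^(10 + 1) + 5·10^5 + 5·10^4 + 5·10^3 + 5·10^2 + 5·10 + 2 = 100000555552 —(−1)→ 100000555551
100000555551 —HB10→ 10^(10 + 1) + 5·10^5 + 5·10^4 + 5·10^3 + 5·10^2 + 5·10 + 1 —bump→ 11^(11 + 1) + 5·11^5 + 5·11^4 + 5·11^3 + 5·11^2 + 5·11 + 1 = 3138429262497 —(−1)→ 3138429262496

14, 110, 1281, 18750, 326591, 5862840, 134404971, 3487116548, 100000555551, 3138429262496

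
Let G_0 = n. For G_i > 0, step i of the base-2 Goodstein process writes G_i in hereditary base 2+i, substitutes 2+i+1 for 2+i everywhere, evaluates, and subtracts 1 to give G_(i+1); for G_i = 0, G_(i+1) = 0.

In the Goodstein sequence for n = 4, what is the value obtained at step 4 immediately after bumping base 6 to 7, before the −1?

110

(0) 4|_2 = 2^2 ↦ 3^3|_3 = 27 ⇒ 26
(1) 26|_3 = 2·3^2 + 2·3 + 2 ↦ 2·4^2 + 2·4 + 2|_4 = 42 ⇒ 41
(2) 41|_4 = 2·4^2 + 2·4 + 1 ↦ 2·5^2 + 2·5 + 1|_5 = 61 ⇒ 60
(3) 60|_5 = 2·5^2 + 2·5 ↦ 2·6^2 + 2·6|_6 = 84 ⇒ 83
(4) 83|_6 = 2·6^2 + 6 + 5 ↦ 2·7^2 + 7 + 5|_7 = 110 ⇒ 109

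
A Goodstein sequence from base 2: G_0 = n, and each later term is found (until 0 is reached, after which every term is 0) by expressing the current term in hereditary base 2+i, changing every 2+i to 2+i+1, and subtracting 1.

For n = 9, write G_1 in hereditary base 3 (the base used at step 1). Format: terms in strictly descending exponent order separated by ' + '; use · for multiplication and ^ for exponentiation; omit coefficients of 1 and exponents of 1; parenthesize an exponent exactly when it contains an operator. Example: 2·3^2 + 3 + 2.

G_0 = 9. HB_2(9) = 2^(2 + 1) + 1. Bump = 82. G_1 = 81.
G_1 = 81. HB_3(81) = 3^(3 + 1). Bump = 1024. G_2 = 1023.

3^(3 + 1)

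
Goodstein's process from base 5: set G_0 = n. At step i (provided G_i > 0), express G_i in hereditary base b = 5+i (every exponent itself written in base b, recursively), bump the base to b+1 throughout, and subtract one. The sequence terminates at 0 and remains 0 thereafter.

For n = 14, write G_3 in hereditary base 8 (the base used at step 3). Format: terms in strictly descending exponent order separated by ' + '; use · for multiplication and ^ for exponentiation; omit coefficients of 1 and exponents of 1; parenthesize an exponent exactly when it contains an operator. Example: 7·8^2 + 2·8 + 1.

2·8 + 1

i=0: 14 = 2·5 + 4 (b=5); 5→6: 2·6 + 4 = 16; 16−1 = 15
i=1: 15 = 2·6 + 3 (b=6); 6→7: 2·7 + 3 = 17; 17−1 = 16
i=2: 16 = 2·7 + 2 (b=7); 7→8: 2·8 + 2 = 18; 18−1 = 17
i=3: 17 = 2·8 + 1 (b=8); 8→9: 2·9 + 1 = 19; 19−1 = 18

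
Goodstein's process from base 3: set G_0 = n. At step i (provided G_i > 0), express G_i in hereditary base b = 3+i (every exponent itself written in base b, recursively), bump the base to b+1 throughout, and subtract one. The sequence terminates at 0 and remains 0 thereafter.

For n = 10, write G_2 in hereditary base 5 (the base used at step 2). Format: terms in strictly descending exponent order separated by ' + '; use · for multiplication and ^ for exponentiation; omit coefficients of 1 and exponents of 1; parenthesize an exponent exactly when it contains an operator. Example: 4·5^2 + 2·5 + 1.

4·5 + 4

(0) 10|_3 = 3^2 + 1 ↦ 4^2 + 1|_4 = 17 ⇒ 16
(1) 16|_4 = 4^2 ↦ 5^2|_5 = 25 ⇒ 24
(2) 24|_5 = 4·5 + 4 ↦ 4·6 + 4|_6 = 28 ⇒ 27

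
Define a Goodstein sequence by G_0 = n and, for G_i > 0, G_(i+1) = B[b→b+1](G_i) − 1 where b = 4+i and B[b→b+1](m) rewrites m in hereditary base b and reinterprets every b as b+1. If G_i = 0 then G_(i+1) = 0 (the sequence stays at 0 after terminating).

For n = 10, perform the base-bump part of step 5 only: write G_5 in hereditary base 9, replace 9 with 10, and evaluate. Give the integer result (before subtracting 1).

14

G_0=10  [base 4] 2·4 + 2  →[4↦5]→  2·5 + 2 = 12  −1 ⇒ G_1=11
G_1=11  [base 5] 2·5 + 1  →[5↦6]→  2·6 + 1 = 13  −1 ⇒ G_2=12
G_2=12  [base 6] 2·6  →[6↦7]→  2·7 = 14  −1 ⇒ G_3=13
G_3=13  [base 7] 7 + 6  →[7↦8]→  8 + 6 = 14  −1 ⇒ G_4=13
G_4=13  [base 8] 8 + 5  →[8↦9]→  9 + 5 = 14  −1 ⇒ G_5=13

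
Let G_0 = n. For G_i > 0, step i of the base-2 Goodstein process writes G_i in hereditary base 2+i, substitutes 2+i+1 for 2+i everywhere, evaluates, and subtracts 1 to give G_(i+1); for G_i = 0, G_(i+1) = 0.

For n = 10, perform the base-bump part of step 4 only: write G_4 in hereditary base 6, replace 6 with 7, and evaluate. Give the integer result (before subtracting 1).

(0) 10|_2 = 2^(2 + 1) + 2 ↦ 3^(3 + 1) + 3|_3 = 84 ⇒ 83
(1) 83|_3 = 3^(3 + 1) + 2 ↦ 4^(4 + 1) + 2|_4 = 1026 ⇒ 1025
(2) 1025|_4 = 4^(4 + 1) + 1 ↦ 5^(5 + 1) + 1|_5 = 15626 ⇒ 15625
(3) 15625|_5 = 5^(5 + 1) ↦ 6^(6 + 1)|_6 = 279936 ⇒ 279935

4215755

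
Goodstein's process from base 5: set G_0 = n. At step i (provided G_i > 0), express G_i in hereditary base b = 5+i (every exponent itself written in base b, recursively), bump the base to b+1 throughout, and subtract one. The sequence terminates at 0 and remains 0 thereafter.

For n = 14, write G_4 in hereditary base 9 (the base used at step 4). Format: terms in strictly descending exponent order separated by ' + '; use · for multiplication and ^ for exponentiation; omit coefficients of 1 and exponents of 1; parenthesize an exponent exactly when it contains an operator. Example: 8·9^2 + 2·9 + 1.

step 0: 14 = 2·5 + 4; sub 6 for 5: 2·6 + 4; = 16; G_1 = 16−1 = 15
step 1: 15 = 2·6 + 3; sub 7 for 6: 2·7 + 3; = 17; G_2 = 17−1 = 16
step 2: 16 = 2·7 + 2; sub 8 for 7: 2·8 + 2; = 18; G_3 = 18−1 = 17
step 3: 17 = 2·8 + 1; sub 9 for 8: 2·9 + 1; = 19; G_4 = 19−1 = 18
step 4: 18 = 2·9; sub 10 for 9: 2·10; = 20; G_5 = 20−1 = 19

2·9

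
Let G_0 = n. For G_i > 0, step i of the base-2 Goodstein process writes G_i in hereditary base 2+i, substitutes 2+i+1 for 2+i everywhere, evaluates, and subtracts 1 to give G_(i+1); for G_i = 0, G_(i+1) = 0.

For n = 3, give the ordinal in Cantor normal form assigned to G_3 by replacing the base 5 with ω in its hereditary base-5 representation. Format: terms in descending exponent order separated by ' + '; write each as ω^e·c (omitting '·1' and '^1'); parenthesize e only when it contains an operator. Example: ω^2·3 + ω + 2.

2

G_0=3  [base 2] 2 + 1  →[2↦3]→  3 + 1 = 4  −1 ⇒ G_1=3
G_1=3  [base 3] 3  →[3↦4]→  4 = 4  −1 ⇒ G_2=3
G_2=3  [base 4] 3  →[4↦5]→  3 = 3  −1 ⇒ G_3=2
G_3=2  [base 5] 2  →[5↦6]→  2 = 2  −1 ⇒ G_4=1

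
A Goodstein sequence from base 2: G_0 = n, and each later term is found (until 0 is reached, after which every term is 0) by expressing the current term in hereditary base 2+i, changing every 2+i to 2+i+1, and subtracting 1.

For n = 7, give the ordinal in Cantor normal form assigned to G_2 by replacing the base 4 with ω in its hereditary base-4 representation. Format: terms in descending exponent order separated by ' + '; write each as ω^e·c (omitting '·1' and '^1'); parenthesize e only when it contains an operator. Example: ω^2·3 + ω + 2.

ω^ω + 3

[0] 7 ≡ 2^2 + 2 + 1 (base 2). Lift 3: 31. −1: 30.
[1] 30 ≡ 3^3 + 3 (base 3). Lift 4: 260. −1: 259.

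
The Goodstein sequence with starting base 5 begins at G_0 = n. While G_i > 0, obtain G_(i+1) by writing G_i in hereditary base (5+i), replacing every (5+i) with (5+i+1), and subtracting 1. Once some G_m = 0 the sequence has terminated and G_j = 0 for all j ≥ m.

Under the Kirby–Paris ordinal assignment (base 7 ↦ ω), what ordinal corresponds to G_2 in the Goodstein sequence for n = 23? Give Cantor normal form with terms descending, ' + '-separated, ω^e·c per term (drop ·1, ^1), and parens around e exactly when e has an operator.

ω·4 + 1

G_0=23  [base 5] 4·5 + 3  →[5↦6]→  4·6 + 3 = 27  −1 ⇒ G_1=26
G_1=26  [base 6] 4·6 + 2  →[6↦7]→  4·7 + 2 = 30  −1 ⇒ G_2=29
G_2=29  [base 7] 4·7 + 1  →[7↦8]→  4·8 + 1 = 33  −1 ⇒ G_3=32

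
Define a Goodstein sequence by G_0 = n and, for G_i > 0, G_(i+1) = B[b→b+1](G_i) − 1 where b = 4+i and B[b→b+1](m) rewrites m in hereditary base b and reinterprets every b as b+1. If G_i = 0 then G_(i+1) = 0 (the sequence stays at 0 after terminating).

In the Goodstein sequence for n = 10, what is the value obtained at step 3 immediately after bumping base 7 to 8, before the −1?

base 4: 10 = 2·4 + 2; at 5: 2·5 + 2 = 12; next = 11
base 5: 11 = 2·5 + 1; at 6: 2·6 + 1 = 13; next = 12
base 6: 12 = 2·6; at 7: 2·7 = 14; next = 13
base 7: 13 = 7 + 6; at 8: 8 + 6 = 14; next = 13

14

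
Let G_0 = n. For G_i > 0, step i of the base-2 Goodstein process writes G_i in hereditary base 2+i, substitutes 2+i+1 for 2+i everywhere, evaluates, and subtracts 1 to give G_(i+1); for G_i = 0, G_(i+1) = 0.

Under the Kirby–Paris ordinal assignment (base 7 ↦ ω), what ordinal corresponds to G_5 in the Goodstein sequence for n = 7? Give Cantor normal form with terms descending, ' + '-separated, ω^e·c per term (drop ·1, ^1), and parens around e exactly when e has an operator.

i=0: 7 = 2^2 + 2 + 1 (b=2); 2→3: 3^3 + 3 + 1 = 31; 31−1 = 30
i=1: 30 = 3^3 + 3 (b=3); 3→4: 4^4 + 4 = 260; 260−1 = 259
i=2: 259 = 4^4 + 3 (b=4); 4→5: 5^5 + 3 = 3128; 3128−1 = 3127
i=3: 3127 = 5^5 + 2 (b=5); 5→6: 6^6 + 2 = 46658; 46658−1 = 46657
i=4: 46657 = 6^6 + 1 (b=6); 6→7: 7^7 + 1 = 823544; 823544−1 = 823543

ω^ω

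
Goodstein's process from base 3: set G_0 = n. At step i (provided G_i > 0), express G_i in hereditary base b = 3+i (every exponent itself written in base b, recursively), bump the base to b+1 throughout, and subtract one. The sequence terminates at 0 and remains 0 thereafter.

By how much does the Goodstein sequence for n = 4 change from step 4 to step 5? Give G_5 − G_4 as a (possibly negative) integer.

G_0=4  [base 3] 3 + 1  →[3↦4]→  4 + 1 = 5  −1 ⇒ G_1=4
G_1=4  [base 4] 4  →[4↦5]→  5 = 5  −1 ⇒ G_2=4
G_2=4  [base 5] 4  →[5↦6]→  4 = 4  −1 ⇒ G_3=3
G_3=3  [base 6] 3  →[6↦7]→  3 = 3  −1 ⇒ G_4=2
G_4=2  [base 7] 2  →[7↦8]→  2 = 2  −1 ⇒ G_5=1

-1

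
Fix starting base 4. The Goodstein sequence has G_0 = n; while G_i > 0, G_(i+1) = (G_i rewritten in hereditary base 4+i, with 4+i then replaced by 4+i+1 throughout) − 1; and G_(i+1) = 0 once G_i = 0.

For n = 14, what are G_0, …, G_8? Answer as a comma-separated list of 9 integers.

14, 16, 18, 20, 21, 22, 23, 24, 25

base 4: 14 = 3·4 + 2; at 5: 3·5 + 2 = 17; next = 16
base 5: 16 = 3·5 + 1; at 6: 3·6 + 1 = 19; next = 18
base 6: 18 = 3·6; at 7: 3·7 = 21; next = 20
base 7: 20 = 2·7 + 6; at 8: 2·8 + 6 = 22; next = 21
base 8: 21 = 2·8 + 5; at 9: 2·9 + 5 = 23; next = 22
base 9: 22 = 2·9 + 4; at 10: 2·10 + 4 = 24; next = 23
base 10: 23 = 2·10 + 3; at 11: 2·11 + 3 = 25; next = 24
base 11: 24 = 2·11 + 2; at 12: 2·12 + 2 = 26; next = 25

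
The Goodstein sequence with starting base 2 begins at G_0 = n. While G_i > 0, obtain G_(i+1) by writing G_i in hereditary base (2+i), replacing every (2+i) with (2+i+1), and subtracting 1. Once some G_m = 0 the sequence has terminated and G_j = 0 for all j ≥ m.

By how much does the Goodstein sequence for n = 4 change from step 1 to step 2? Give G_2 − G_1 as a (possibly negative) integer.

15

(0) 4|_2 = 2^2 ↦ 3^3|_3 = 27 ⇒ 26
(1) 26|_3 = 2·3^2 + 2·3 + 2 ↦ 2·4^2 + 2·4 + 2|_4 = 42 ⇒ 41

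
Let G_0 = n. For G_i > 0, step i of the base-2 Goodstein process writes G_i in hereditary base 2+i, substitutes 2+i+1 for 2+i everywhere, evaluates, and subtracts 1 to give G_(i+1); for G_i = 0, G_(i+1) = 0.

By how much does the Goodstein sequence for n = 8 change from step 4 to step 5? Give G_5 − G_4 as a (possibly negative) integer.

1553800

[0] 8 ≡ 2^(2 + 1) (base 2). Lift 3: 81. −1: 80.
[1] 80 ≡ 2·3^3 + 2·3^2 + 2·3 + 2 (base 3). Lift 4: 554. −1: 553.
[2] 553 ≡ 2·4^4 + 2·4^2 + 2·4 + 1 (base 4). Lift 5: 6311. −1: 6310.
[3] 6310 ≡ 2·5^5 + 2·5^2 + 2·5 (base 5). Lift 6: 93396. −1: 93395.
[4] 93395 ≡ 2·6^6 + 2·6^2 + 6 + 5 (base 6). Lift 7: 1647196. −1: 1647195.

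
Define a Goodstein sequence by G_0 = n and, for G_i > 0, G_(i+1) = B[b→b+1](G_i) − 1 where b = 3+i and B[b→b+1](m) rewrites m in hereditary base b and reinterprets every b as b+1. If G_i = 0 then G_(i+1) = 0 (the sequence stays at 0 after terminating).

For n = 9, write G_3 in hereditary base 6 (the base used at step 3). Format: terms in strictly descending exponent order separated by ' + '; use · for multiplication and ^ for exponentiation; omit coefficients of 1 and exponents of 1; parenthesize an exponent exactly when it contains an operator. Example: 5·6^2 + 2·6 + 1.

base 3: 9 = 3^2; at 4: 4^2 = 16; next = 15
base 4: 15 = 3·4 + 3; at 5: 3·5 + 3 = 18; next = 17
base 5: 17 = 3·5 + 2; at 6: 3·6 + 2 = 20; next = 19
base 6: 19 = 3·6 + 1; at 7: 3·7 + 1 = 22; next = 21

3·6 + 1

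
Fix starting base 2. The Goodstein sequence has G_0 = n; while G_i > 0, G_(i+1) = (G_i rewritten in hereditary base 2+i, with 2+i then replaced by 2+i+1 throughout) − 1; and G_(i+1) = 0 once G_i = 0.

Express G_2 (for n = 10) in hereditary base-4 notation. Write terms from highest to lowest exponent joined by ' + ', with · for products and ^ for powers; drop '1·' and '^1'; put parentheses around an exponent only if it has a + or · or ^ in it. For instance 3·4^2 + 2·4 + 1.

4^(4 + 1) + 1

step 0: 10 = 2^(2 + 1) + 2; sub 3 for 2: 3^(3 + 1) + 3; = 84; G_1 = 84−1 = 83
step 1: 83 = 3^(3 + 1) + 2; sub 4 for 3: 4^(4 + 1) + 2; = 1026; G_2 = 1026−1 = 1025
step 2: 1025 = 4^(4 + 1) + 1; sub 5 for 4: 5^(5 + 1) + 1; = 15626; G_3 = 15626−1 = 15625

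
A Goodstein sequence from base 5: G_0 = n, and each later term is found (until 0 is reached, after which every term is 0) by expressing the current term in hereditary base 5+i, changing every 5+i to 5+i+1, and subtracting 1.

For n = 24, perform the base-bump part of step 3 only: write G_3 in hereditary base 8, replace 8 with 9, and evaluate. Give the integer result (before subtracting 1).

i=0: 24 = 4·5 + 4 (b=5); 5→6: 4·6 + 4 = 28; 28−1 = 27
i=1: 27 = 4·6 + 3 (b=6); 6→7: 4·7 + 3 = 31; 31−1 = 30
i=2: 30 = 4·7 + 2 (b=7); 7→8: 4·8 + 2 = 34; 34−1 = 33

37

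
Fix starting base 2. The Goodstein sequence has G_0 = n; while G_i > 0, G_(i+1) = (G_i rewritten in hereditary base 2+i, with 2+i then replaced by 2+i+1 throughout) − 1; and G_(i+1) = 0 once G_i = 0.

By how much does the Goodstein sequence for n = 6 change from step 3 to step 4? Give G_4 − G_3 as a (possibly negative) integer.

43530

[0] 6 ≡ 2^2 + 2 (base 2). Lift 3: 30. −1: 29.
[1] 29 ≡ 3^3 + 2 (base 3). Lift 4: 258. −1: 257.
[2] 257 ≡ 4^4 + 1 (base 4). Lift 5: 3126. −1: 3125.
[3] 3125 ≡ 5^5 (base 5). Lift 6: 46656. −1: 46655.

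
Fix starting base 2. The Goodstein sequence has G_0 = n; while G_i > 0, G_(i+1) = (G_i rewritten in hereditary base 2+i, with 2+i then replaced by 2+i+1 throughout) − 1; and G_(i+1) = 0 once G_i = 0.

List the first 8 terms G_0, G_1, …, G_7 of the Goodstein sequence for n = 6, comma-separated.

G_0 = 6. HB_2(6) = 2^2 + 2. Bump = 30. G_1 = 29.
G_1 = 29. HB_3(29) = 3^3 + 2. Bump = 258. G_2 = 257.
G_2 = 257. HB_4(257) = 4^4 + 1. Bump = 3126. G_3 = 3125.
G_3 = 3125. HB_5(3125) = 5^5. Bump = 46656. G_4 = 46655.
G_4 = 46655. HB_6(46655) = 5·6^5 + 5·6^4 + 5·6^3 + 5·6^2 + 5·6 + 5. Bump = 98040. G_5 = 98039.
G_5 = 98039. HB_7(98039) = 5·7^5 + 5·7^4 + 5·7^3 + 5·7^2 + 5·7 + 4. Bump = 187244. G_6 = 187243.
G_6 = 187243. HB_8(187243) = 5·8^5 + 5·8^4 + 5·8^3 + 5·8^2 + 5·8 + 3. Bump = 332148. G_7 = 332147.

6, 29, 257, 3125, 46655, 98039, 187243, 332147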